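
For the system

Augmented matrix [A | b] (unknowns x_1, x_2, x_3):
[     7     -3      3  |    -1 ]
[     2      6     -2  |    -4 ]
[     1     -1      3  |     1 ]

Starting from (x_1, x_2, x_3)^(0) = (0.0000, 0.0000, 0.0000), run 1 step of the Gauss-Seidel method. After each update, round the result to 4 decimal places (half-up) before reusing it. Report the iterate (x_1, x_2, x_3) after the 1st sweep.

(-0.1429, -0.6190, 0.1746)

Iteration 1:
  x_1 = (-1 - (-3)·0.0000 - (3)·0.0000) / (7) = -0.1429
  x_2 = (-4 - (2)·-0.1429 - (-2)·0.0000) / (6) = -0.6190
  x_3 = (1 - (1)·-0.1429 - (-1)·-0.6190) / (3) = 0.1746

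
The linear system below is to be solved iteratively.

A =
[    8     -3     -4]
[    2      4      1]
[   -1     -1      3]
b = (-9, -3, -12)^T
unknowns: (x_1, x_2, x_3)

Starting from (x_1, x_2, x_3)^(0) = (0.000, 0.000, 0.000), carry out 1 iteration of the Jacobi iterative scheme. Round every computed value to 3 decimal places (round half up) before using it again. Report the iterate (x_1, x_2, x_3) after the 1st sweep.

Iteration 1:
  x_1 = (-9 - (-3)·0.000 - (-4)·0.000) / (8) = -1.125
  x_2 = (-3 - (2)·0.000 - (1)·0.000) / (4) = -0.750
  x_3 = (-12 - (-1)·0.000 - (-1)·0.000) / (3) = -4.000

(-1.125, -0.750, -4.000)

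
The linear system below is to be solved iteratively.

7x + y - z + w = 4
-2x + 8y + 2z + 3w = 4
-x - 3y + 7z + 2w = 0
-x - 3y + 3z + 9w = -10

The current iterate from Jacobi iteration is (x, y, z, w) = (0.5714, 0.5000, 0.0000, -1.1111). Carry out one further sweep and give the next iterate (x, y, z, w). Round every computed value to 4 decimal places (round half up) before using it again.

(0.6587, 1.0595, 0.6134, -0.8810)

One sweep:
  x = (4 - (1)·0.5000 - (-1)·0.0000 - (1)·-1.1111) / (7) = 0.6587
  y = (4 - (-2)·0.5714 - (2)·0.0000 - (3)·-1.1111) / (8) = 1.0595
  z = (0 - (-1)·0.5714 - (-3)·0.5000 - (2)·-1.1111) / (7) = 0.6134
  w = (-10 - (-1)·0.5714 - (-3)·0.5000 - (3)·0.0000) / (9) = -0.8810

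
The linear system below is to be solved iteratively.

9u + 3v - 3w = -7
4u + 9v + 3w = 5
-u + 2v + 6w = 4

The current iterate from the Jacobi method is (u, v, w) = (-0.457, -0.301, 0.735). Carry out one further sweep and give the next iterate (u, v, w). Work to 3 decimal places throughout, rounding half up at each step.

(-0.432, 0.514, 0.691)

One sweep:
  u = (-7 - (3)·-0.301 - (-3)·0.735) / (9) = -0.432
  v = (5 - (4)·-0.457 - (3)·0.735) / (9) = 0.514
  w = (4 - (-1)·-0.457 - (2)·-0.301) / (6) = 0.691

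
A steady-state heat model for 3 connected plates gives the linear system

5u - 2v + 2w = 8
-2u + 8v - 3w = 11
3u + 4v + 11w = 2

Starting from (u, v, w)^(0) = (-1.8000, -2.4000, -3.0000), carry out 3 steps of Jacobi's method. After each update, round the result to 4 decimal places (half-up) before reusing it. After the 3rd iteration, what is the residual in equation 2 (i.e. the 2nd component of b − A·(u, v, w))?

1.4414

Iteration 1:
  u = (8 - (-2)·-2.4000 - (2)·-3.0000) / (5) = 1.8400
  v = (11 - (-2)·-1.8000 - (-3)·-3.0000) / (8) = -0.2000
  w = (2 - (3)·-1.8000 - (4)·-2.4000) / (11) = 1.5455
Iteration 2:
  u = (8 - (-2)·-0.2000 - (2)·1.5455) / (5) = 0.9018
  v = (11 - (-2)·1.8400 - (-3)·1.5455) / (8) = 2.4146
  w = (2 - (3)·1.8400 - (4)·-0.2000) / (11) = -0.2473
Iteration 3:
  u = (8 - (-2)·2.4146 - (2)·-0.2473) / (5) = 2.6648
  v = (11 - (-2)·0.9018 - (-3)·-0.2473) / (8) = 1.5077
  w = (2 - (3)·0.9018 - (4)·2.4146) / (11) = -0.9422
Residual b − A·x = (-0.4242, 1.4414, -1.6610)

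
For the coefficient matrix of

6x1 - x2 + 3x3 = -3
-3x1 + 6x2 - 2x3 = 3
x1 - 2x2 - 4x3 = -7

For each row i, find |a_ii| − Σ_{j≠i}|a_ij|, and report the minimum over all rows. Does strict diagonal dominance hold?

1

row 1: |6| − (1+3) = 2
row 2: |6| − (3+2) = 1
row 3: |-4| − (1+2) = 1
minimum over rows = 1 → strictly diagonally dominant (convergence guaranteed)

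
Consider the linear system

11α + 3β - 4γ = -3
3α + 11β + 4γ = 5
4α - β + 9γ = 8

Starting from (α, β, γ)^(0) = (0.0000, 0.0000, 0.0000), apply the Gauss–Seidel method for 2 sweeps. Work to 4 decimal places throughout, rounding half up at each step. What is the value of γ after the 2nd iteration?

0.9096

Iteration 1:
  α = (-3 - (3)·0.0000 - (-4)·0.0000) / (11) = -0.2727
  β = (5 - (3)·-0.2727 - (4)·0.0000) / (11) = 0.5289
  γ = (8 - (4)·-0.2727 - (-1)·0.5289) / (9) = 1.0689
Iteration 2:
  α = (-3 - (3)·0.5289 - (-4)·1.0689) / (11) = -0.0283
  β = (5 - (3)·-0.0283 - (4)·1.0689) / (11) = 0.0736
  γ = (8 - (4)·-0.0283 - (-1)·0.0736) / (9) = 0.9096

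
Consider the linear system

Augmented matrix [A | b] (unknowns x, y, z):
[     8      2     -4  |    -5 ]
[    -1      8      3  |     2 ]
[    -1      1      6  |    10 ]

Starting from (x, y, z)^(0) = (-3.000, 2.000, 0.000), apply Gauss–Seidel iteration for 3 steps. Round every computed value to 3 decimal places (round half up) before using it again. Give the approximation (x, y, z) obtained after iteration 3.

Iteration 1:
  x = (-5 - (2)·2.000 - (-4)·0.000) / (8) = -1.125
  y = (2 - (-1)·-1.125 - (3)·0.000) / (8) = 0.109
  z = (10 - (-1)·-1.125 - (1)·0.109) / (6) = 1.461
Iteration 2:
  x = (-5 - (2)·0.109 - (-4)·1.461) / (8) = 0.078
  y = (2 - (-1)·0.078 - (3)·1.461) / (8) = -0.288
  z = (10 - (-1)·0.078 - (1)·-0.288) / (6) = 1.728
Iteration 3:
  x = (-5 - (2)·-0.288 - (-4)·1.728) / (8) = 0.311
  y = (2 - (-1)·0.311 - (3)·1.728) / (8) = -0.359
  z = (10 - (-1)·0.311 - (1)·-0.359) / (6) = 1.778

(0.311, -0.359, 1.778)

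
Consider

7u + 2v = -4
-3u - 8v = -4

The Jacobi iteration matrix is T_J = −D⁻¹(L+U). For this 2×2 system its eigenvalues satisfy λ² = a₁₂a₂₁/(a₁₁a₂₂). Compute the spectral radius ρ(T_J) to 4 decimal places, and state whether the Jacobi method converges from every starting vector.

a₁₂a₂₁/(a₁₁a₂₂) = (2)·(-3) / ((7)·(-8)) = 0.107143
ρ = √|0.107143| = √0.107143 = 0.3273
ρ < 1, so Jacobi converges

0.3273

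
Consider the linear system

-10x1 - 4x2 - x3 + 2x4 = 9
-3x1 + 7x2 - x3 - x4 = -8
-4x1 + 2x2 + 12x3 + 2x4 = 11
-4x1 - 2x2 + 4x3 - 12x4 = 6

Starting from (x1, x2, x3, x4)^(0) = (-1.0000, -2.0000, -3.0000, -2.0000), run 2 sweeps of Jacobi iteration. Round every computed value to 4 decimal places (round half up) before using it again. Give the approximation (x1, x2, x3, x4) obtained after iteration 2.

Iteration 1:
  x1 = (9 - (-4)·-2.0000 - (-1)·-3.0000 - (2)·-2.0000) / (-10) = -0.2000
  x2 = (-8 - (-3)·-1.0000 - (-1)·-3.0000 - (-1)·-2.0000) / (7) = -2.2857
  x3 = (11 - (-4)·-1.0000 - (2)·-2.0000 - (2)·-2.0000) / (12) = 1.2500
  x4 = (6 - (-4)·-1.0000 - (-2)·-2.0000 - (4)·-3.0000) / (-12) = -0.8333
Iteration 2:
  x1 = (9 - (-4)·-2.2857 - (-1)·1.2500 - (2)·-0.8333) / (-10) = -0.2774
  x2 = (-8 - (-3)·-0.2000 - (-1)·1.2500 - (-1)·-0.8333) / (7) = -1.1690
  x3 = (11 - (-4)·-0.2000 - (2)·-2.2857 - (2)·-0.8333) / (12) = 1.3698
  x4 = (6 - (-4)·-0.2000 - (-2)·-2.2857 - (4)·1.2500) / (-12) = 0.3643

(-0.2774, -1.1690, 1.3698, 0.3643)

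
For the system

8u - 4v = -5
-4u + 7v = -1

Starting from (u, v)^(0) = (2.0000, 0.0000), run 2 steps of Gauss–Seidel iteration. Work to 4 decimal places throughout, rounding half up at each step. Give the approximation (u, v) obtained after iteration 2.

(-0.8750, -0.6429)

Iteration 1:
  u = (-5 - (-4)·0.0000) / (8) = -0.6250
  v = (-1 - (-4)·-0.6250) / (7) = -0.5000
Iteration 2:
  u = (-5 - (-4)·-0.5000) / (8) = -0.8750
  v = (-1 - (-4)·-0.8750) / (7) = -0.6429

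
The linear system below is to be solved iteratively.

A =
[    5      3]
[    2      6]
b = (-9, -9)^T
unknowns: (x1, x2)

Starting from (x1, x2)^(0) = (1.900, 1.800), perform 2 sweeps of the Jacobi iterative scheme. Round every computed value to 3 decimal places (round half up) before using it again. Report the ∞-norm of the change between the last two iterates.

2.360

Iteration 1:
  x1 = (-9 - (3)·1.800) / (5) = -2.880
  x2 = (-9 - (2)·1.900) / (6) = -2.133
Iteration 2:
  x1 = (-9 - (3)·-2.133) / (5) = -0.520
  x2 = (-9 - (2)·-2.880) / (6) = -0.540
Change: (2.360, 1.593) → max |·| = 2.360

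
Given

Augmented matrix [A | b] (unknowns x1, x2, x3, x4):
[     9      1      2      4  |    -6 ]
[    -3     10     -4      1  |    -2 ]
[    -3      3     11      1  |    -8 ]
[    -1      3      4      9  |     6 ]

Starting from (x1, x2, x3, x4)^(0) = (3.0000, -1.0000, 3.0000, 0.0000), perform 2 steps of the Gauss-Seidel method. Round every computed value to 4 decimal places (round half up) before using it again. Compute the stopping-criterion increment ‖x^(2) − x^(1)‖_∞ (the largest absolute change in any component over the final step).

Iteration 1:
  x1 = (-6 - (1)·-1.0000 - (2)·3.0000 - (4)·0.0000) / (9) = -1.2222
  x2 = (-2 - (-3)·-1.2222 - (-4)·3.0000 - (1)·0.0000) / (10) = 0.6333
  x3 = (-8 - (-3)·-1.2222 - (3)·0.6333 - (1)·0.0000) / (11) = -1.2333
  x4 = (6 - (-1)·-1.2222 - (3)·0.6333 - (4)·-1.2333) / (9) = 0.8679
Iteration 2:
  x1 = (-6 - (1)·0.6333 - (2)·-1.2333 - (4)·0.8679) / (9) = -0.8487
  x2 = (-2 - (-3)·-0.8487 - (-4)·-1.2333 - (1)·0.8679) / (10) = -1.0347
  x3 = (-8 - (-3)·-0.8487 - (3)·-1.0347 - (1)·0.8679) / (11) = -0.7554
  x4 = (6 - (-1)·-0.8487 - (3)·-1.0347 - (4)·-0.7554) / (9) = 1.2530
Change: (0.3735, -1.6680, 0.4779, 0.3851) → max |·| = 1.6680

1.6680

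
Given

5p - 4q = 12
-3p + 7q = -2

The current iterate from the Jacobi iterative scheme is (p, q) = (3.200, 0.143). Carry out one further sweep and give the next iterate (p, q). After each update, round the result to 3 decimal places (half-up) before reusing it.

(2.514, 1.086)

One sweep:
  p = (12 - (-4)·0.143) / (5) = 2.514
  q = (-2 - (-3)·3.200) / (7) = 1.086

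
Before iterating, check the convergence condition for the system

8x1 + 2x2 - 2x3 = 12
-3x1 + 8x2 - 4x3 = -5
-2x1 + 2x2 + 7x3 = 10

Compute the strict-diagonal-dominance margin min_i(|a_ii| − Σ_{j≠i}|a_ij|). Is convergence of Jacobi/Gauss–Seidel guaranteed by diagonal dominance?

row 1: |8| − (2+2) = 4
row 2: |8| − (3+4) = 1
row 3: |7| − (2+2) = 3
minimum over rows = 1 → strictly diagonally dominant (convergence guaranteed)

1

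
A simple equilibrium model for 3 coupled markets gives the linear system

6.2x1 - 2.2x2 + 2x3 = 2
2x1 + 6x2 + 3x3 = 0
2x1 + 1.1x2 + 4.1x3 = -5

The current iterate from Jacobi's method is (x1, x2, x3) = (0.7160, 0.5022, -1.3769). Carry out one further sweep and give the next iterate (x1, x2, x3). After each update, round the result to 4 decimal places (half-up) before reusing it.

(0.9449, 0.4498, -1.7035)

One sweep:
  x1 = (2 - (-2.2)·0.5022 - (2)·-1.3769) / (6.2) = 0.9449
  x2 = (0 - (2)·0.7160 - (3)·-1.3769) / (6) = 0.4498
  x3 = (-5 - (2)·0.7160 - (1.1)·0.5022) / (4.1) = -1.7035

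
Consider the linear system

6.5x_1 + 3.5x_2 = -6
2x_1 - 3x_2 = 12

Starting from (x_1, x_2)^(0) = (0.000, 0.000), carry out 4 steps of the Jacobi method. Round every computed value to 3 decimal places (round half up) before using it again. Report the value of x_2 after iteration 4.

Iteration 1:
  x_1 = (-6 - (3.5)·0.000) / (6.5) = -0.923
  x_2 = (12 - (2)·0.000) / (-3) = -4.000
Iteration 2:
  x_1 = (-6 - (3.5)·-4.000) / (6.5) = 1.231
  x_2 = (12 - (2)·-0.923) / (-3) = -4.615
Iteration 3:
  x_1 = (-6 - (3.5)·-4.615) / (6.5) = 1.562
  x_2 = (12 - (2)·1.231) / (-3) = -3.179
Iteration 4:
  x_1 = (-6 - (3.5)·-3.179) / (6.5) = 0.789
  x_2 = (12 - (2)·1.562) / (-3) = -2.959

-2.959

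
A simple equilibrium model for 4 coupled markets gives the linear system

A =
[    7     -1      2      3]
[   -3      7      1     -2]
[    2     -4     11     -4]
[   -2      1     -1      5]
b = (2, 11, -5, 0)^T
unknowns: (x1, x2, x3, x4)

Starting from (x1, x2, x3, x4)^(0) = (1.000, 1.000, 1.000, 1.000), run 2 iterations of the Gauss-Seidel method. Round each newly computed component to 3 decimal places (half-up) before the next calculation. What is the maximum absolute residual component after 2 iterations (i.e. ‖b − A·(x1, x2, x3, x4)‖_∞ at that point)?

0.987

Iteration 1:
  x1 = (2 - (-1)·1.000 - (2)·1.000 - (3)·1.000) / (7) = -0.286
  x2 = (11 - (-3)·-0.286 - (1)·1.000 - (-2)·1.000) / (7) = 1.592
  x3 = (-5 - (2)·-0.286 - (-4)·1.592 - (-4)·1.000) / (11) = 0.540
  x4 = (0 - (-2)·-0.286 - (1)·1.592 - (-1)·0.540) / (5) = -0.325
Iteration 2:
  x1 = (2 - (-1)·1.592 - (2)·0.540 - (3)·-0.325) / (7) = 0.498
  x2 = (11 - (-3)·0.498 - (1)·0.540 - (-2)·-0.325) / (7) = 1.615
  x3 = (-5 - (2)·0.498 - (-4)·1.615 - (-4)·-0.325) / (11) = -0.076
  x4 = (0 - (-2)·0.498 - (1)·1.615 - (-1)·-0.076) / (5) = -0.139
Residual b − A·x = (0.698, 0.987, 0.744, 0.000); ∞-norm = 0.987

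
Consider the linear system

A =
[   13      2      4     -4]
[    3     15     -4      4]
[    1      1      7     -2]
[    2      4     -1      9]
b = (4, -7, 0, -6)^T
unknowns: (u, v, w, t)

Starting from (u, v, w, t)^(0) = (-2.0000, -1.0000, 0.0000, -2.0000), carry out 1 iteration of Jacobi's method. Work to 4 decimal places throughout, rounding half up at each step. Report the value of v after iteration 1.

0.4667

Iteration 1:
  u = (4 - (2)·-1.0000 - (4)·0.0000 - (-4)·-2.0000) / (13) = -0.1538
  v = (-7 - (3)·-2.0000 - (-4)·0.0000 - (4)·-2.0000) / (15) = 0.4667
  w = (0 - (1)·-2.0000 - (1)·-1.0000 - (-2)·-2.0000) / (7) = -0.1429
  t = (-6 - (2)·-2.0000 - (4)·-1.0000 - (-1)·0.0000) / (9) = 0.2222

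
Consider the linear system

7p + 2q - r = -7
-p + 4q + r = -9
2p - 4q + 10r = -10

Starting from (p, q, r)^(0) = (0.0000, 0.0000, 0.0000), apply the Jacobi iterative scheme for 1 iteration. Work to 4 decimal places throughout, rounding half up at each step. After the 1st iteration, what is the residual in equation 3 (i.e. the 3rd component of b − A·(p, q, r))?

-7.0000

Iteration 1:
  p = (-7 - (2)·0.0000 - (-1)·0.0000) / (7) = -1.0000
  q = (-9 - (-1)·0.0000 - (1)·0.0000) / (4) = -2.2500
  r = (-10 - (2)·0.0000 - (-4)·0.0000) / (10) = -1.0000
Residual b − A·x = (3.5000, 0.0000, -7.0000)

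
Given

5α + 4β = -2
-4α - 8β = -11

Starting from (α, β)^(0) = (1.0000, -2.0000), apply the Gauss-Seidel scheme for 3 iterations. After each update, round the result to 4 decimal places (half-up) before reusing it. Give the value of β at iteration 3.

Iteration 1:
  α = (-2 - (4)·-2.0000) / (5) = 1.2000
  β = (-11 - (-4)·1.2000) / (-8) = 0.7750
Iteration 2:
  α = (-2 - (4)·0.7750) / (5) = -1.0200
  β = (-11 - (-4)·-1.0200) / (-8) = 1.8850
Iteration 3:
  α = (-2 - (4)·1.8850) / (5) = -1.9080
  β = (-11 - (-4)·-1.9080) / (-8) = 2.3290

2.3290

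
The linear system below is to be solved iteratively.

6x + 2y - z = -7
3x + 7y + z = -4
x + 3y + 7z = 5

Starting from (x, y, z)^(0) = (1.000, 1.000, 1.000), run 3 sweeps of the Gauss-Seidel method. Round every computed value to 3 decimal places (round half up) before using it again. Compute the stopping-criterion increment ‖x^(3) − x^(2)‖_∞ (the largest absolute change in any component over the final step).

Iteration 1:
  x = (-7 - (2)·1.000 - (-1)·1.000) / (6) = -1.333
  y = (-4 - (3)·-1.333 - (1)·1.000) / (7) = -0.143
  z = (5 - (1)·-1.333 - (3)·-0.143) / (7) = 0.966
Iteration 2:
  x = (-7 - (2)·-0.143 - (-1)·0.966) / (6) = -0.958
  y = (-4 - (3)·-0.958 - (1)·0.966) / (7) = -0.299
  z = (5 - (1)·-0.958 - (3)·-0.299) / (7) = 0.979
Iteration 3:
  x = (-7 - (2)·-0.299 - (-1)·0.979) / (6) = -0.904
  y = (-4 - (3)·-0.904 - (1)·0.979) / (7) = -0.324
  z = (5 - (1)·-0.904 - (3)·-0.324) / (7) = 0.982
Change: (0.054, -0.025, 0.003) → max |·| = 0.054

0.054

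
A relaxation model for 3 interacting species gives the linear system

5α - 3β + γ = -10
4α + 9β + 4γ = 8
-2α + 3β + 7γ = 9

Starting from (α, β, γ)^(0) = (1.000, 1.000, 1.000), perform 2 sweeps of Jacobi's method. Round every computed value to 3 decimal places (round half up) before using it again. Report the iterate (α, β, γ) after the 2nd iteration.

(-2.229, 1.092, 0.829)

Iteration 1:
  α = (-10 - (-3)·1.000 - (1)·1.000) / (5) = -1.600
  β = (8 - (4)·1.000 - (4)·1.000) / (9) = 0.000
  γ = (9 - (-2)·1.000 - (3)·1.000) / (7) = 1.143
Iteration 2:
  α = (-10 - (-3)·0.000 - (1)·1.143) / (5) = -2.229
  β = (8 - (4)·-1.600 - (4)·1.143) / (9) = 1.092
  γ = (9 - (-2)·-1.600 - (3)·0.000) / (7) = 0.829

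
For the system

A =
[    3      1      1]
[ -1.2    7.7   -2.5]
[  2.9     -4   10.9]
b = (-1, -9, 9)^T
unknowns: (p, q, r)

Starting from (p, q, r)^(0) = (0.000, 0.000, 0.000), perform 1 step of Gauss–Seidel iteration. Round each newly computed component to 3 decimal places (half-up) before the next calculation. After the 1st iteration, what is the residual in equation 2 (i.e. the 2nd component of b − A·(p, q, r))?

Iteration 1:
  p = (-1 - (1)·0.000 - (1)·0.000) / (3) = -0.333
  q = (-9 - (-1.2)·-0.333 - (-2.5)·0.000) / (7.7) = -1.221
  r = (9 - (2.9)·-0.333 - (-4)·-1.221) / (10.9) = 0.466
Residual b − A·x = (0.754, 1.167, 0.002)

1.167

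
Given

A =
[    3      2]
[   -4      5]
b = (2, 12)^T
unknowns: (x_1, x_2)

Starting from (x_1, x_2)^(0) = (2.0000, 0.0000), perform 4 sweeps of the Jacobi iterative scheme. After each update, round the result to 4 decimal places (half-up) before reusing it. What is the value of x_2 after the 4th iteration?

Iteration 1:
  x_1 = (2 - (2)·0.0000) / (3) = 0.6667
  x_2 = (12 - (-4)·2.0000) / (5) = 4.0000
Iteration 2:
  x_1 = (2 - (2)·4.0000) / (3) = -2.0000
  x_2 = (12 - (-4)·0.6667) / (5) = 2.9334
Iteration 3:
  x_1 = (2 - (2)·2.9334) / (3) = -1.2889
  x_2 = (12 - (-4)·-2.0000) / (5) = 0.8000
Iteration 4:
  x_1 = (2 - (2)·0.8000) / (3) = 0.1333
  x_2 = (12 - (-4)·-1.2889) / (5) = 1.3689

1.3689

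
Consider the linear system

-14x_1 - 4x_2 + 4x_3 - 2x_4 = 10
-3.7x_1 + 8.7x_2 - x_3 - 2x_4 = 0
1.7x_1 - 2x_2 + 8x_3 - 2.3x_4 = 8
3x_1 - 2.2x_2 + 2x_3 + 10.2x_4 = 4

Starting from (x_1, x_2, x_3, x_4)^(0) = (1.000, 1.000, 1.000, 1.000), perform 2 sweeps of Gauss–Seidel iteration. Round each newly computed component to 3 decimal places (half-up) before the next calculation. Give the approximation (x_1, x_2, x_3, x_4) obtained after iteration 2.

(-0.340, 0.105, 1.200, 0.280)

Iteration 1:
  x_1 = (10 - (-4)·1.000 - (4)·1.000 - (-2)·1.000) / (-14) = -0.857
  x_2 = (0 - (-3.7)·-0.857 - (-1)·1.000 - (-2)·1.000) / (8.7) = -0.020
  x_3 = (8 - (1.7)·-0.857 - (-2)·-0.020 - (-2.3)·1.000) / (8) = 1.465
  x_4 = (4 - (3)·-0.857 - (-2.2)·-0.020 - (2)·1.465) / (10.2) = 0.353
Iteration 2:
  x_1 = (10 - (-4)·-0.020 - (4)·1.465 - (-2)·0.353) / (-14) = -0.340
  x_2 = (0 - (-3.7)·-0.340 - (-1)·1.465 - (-2)·0.353) / (8.7) = 0.105
  x_3 = (8 - (1.7)·-0.340 - (-2)·0.105 - (-2.3)·0.353) / (8) = 1.200
  x_4 = (4 - (3)·-0.340 - (-2.2)·0.105 - (2)·1.200) / (10.2) = 0.280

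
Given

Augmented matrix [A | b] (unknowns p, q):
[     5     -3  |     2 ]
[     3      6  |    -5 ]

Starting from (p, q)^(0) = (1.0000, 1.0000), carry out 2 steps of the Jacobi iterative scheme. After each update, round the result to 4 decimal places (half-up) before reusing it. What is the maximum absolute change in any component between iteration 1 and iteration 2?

Iteration 1:
  p = (2 - (-3)·1.0000) / (5) = 1.0000
  q = (-5 - (3)·1.0000) / (6) = -1.3333
Iteration 2:
  p = (2 - (-3)·-1.3333) / (5) = -0.4000
  q = (-5 - (3)·1.0000) / (6) = -1.3333
Change: (-1.4000, 0.0000) → max |·| = 1.4000

1.4000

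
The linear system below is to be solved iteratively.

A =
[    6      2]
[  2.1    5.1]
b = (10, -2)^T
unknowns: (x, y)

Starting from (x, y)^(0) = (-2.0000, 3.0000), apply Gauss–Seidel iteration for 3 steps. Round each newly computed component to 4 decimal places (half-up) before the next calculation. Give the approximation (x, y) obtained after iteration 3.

Iteration 1:
  x = (10 - (2)·3.0000) / (6) = 0.6667
  y = (-2 - (2.1)·0.6667) / (5.1) = -0.6667
Iteration 2:
  x = (10 - (2)·-0.6667) / (6) = 1.8889
  y = (-2 - (2.1)·1.8889) / (5.1) = -1.1699
Iteration 3:
  x = (10 - (2)·-1.1699) / (6) = 2.0566
  y = (-2 - (2.1)·2.0566) / (5.1) = -1.2390

(2.0566, -1.2390)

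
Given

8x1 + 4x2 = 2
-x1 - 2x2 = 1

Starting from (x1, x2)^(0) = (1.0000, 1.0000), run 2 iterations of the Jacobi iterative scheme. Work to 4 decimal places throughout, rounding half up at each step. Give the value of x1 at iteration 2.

0.7500

Iteration 1:
  x1 = (2 - (4)·1.0000) / (8) = -0.2500
  x2 = (1 - (-1)·1.0000) / (-2) = -1.0000
Iteration 2:
  x1 = (2 - (4)·-1.0000) / (8) = 0.7500
  x2 = (1 - (-1)·-0.2500) / (-2) = -0.3750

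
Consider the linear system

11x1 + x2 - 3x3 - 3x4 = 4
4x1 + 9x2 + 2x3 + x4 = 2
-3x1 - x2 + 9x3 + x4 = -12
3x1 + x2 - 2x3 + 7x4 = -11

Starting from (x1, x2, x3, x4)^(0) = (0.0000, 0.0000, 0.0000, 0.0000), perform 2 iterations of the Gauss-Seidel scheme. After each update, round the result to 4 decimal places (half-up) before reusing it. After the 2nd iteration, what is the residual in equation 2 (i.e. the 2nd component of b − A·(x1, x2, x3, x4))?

-0.3274

Iteration 1:
  x1 = (4 - (1)·0.0000 - (-3)·0.0000 - (-3)·0.0000) / (11) = 0.3636
  x2 = (2 - (4)·0.3636 - (2)·0.0000 - (1)·0.0000) / (9) = 0.0606
  x3 = (-12 - (-3)·0.3636 - (-1)·0.0606 - (1)·0.0000) / (9) = -1.2054
  x4 = (-11 - (3)·0.3636 - (1)·0.0606 - (-2)·-1.2054) / (7) = -2.0803
Iteration 2:
  x1 = (4 - (1)·0.0606 - (-3)·-1.2054 - (-3)·-2.0803) / (11) = -0.5380
  x2 = (2 - (4)·-0.5380 - (2)·-1.2054 - (1)·-2.0803) / (9) = 0.9603
  x3 = (-12 - (-3)·-0.5380 - (-1)·0.9603 - (1)·-2.0803) / (9) = -1.1748
  x4 = (-11 - (3)·-0.5380 - (1)·0.9603 - (-2)·-1.1748) / (7) = -1.8137
Residual b − A·x = (-0.0078, -0.3274, -0.2668, 0.0000)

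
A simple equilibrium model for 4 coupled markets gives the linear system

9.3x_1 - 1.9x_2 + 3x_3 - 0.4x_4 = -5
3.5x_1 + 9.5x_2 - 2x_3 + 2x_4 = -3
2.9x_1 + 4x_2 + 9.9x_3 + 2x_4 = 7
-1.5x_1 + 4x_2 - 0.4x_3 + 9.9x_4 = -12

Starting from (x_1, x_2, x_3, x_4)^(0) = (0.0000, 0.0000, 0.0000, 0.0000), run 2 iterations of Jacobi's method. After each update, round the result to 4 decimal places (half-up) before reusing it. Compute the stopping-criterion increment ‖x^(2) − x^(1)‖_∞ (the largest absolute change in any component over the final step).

Iteration 1:
  x_1 = (-5 - (-1.9)·0.0000 - (3)·0.0000 - (-0.4)·0.0000) / (9.3) = -0.5376
  x_2 = (-3 - (3.5)·0.0000 - (-2)·0.0000 - (2)·0.0000) / (9.5) = -0.3158
  x_3 = (7 - (2.9)·0.0000 - (4)·0.0000 - (2)·0.0000) / (9.9) = 0.7071
  x_4 = (-12 - (-1.5)·0.0000 - (4)·0.0000 - (-0.4)·0.0000) / (9.9) = -1.2121
Iteration 2:
  x_1 = (-5 - (-1.9)·-0.3158 - (3)·0.7071 - (-0.4)·-1.2121) / (9.3) = -0.8824
  x_2 = (-3 - (3.5)·-0.5376 - (-2)·0.7071 - (2)·-1.2121) / (9.5) = 0.2863
  x_3 = (7 - (2.9)·-0.5376 - (4)·-0.3158 - (2)·-1.2121) / (9.9) = 1.2370
  x_4 = (-12 - (-1.5)·-0.5376 - (4)·-0.3158 - (-0.4)·0.7071) / (9.9) = -1.1374
Change: (-0.3448, 0.6021, 0.5299, 0.0747) → max |·| = 0.6021

0.6021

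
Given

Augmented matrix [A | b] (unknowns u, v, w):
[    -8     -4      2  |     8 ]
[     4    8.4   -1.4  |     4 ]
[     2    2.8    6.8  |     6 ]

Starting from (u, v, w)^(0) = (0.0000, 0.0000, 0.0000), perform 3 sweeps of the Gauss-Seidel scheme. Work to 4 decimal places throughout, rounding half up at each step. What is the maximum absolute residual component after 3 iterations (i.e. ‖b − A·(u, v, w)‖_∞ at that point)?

Iteration 1:
  u = (8 - (-4)·0.0000 - (2)·0.0000) / (-8) = -1.0000
  v = (4 - (4)·-1.0000 - (-1.4)·0.0000) / (8.4) = 0.9524
  w = (6 - (2)·-1.0000 - (2.8)·0.9524) / (6.8) = 0.7843
Iteration 2:
  u = (8 - (-4)·0.9524 - (2)·0.7843) / (-8) = -1.2801
  v = (4 - (4)·-1.2801 - (-1.4)·0.7843) / (8.4) = 1.2165
  w = (6 - (2)·-1.2801 - (2.8)·1.2165) / (6.8) = 0.7579
Iteration 3:
  u = (8 - (-4)·1.2165 - (2)·0.7579) / (-8) = -1.4188
  v = (4 - (4)·-1.4188 - (-1.4)·0.7579) / (8.4) = 1.2781
  w = (6 - (2)·-1.4188 - (2.8)·1.2781) / (6.8) = 0.7734
Residual b − A·x = (0.2152, 0.0219, -0.0002); ∞-norm = 0.2152

0.2152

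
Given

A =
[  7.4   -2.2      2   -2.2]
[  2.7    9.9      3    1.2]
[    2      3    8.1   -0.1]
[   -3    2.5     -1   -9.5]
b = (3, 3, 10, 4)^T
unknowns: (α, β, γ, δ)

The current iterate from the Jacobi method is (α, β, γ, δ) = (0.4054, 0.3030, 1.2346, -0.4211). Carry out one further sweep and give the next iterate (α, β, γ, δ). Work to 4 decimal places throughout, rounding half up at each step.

One sweep:
  α = (3 - (-2.2)·0.3030 - (2)·1.2346 - (-2.2)·-0.4211) / (7.4) = 0.0366
  β = (3 - (2.7)·0.4054 - (3)·1.2346 - (1.2)·-0.4211) / (9.9) = -0.1306
  γ = (10 - (2)·0.4054 - (3)·0.3030 - (-0.1)·-0.4211) / (8.1) = 1.0170
  δ = (4 - (-3)·0.4054 - (2.5)·0.3030 - (-1)·1.2346) / (-9.5) = -0.5993

(0.0366, -0.1306, 1.0170, -0.5993)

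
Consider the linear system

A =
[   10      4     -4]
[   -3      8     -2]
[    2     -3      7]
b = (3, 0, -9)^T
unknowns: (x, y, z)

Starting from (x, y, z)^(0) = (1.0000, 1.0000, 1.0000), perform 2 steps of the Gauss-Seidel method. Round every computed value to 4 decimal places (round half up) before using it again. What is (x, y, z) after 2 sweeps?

Iteration 1:
  x = (3 - (4)·1.0000 - (-4)·1.0000) / (10) = 0.3000
  y = (0 - (-3)·0.3000 - (-2)·1.0000) / (8) = 0.3625
  z = (-9 - (2)·0.3000 - (-3)·0.3625) / (7) = -1.2161
Iteration 2:
  x = (3 - (4)·0.3625 - (-4)·-1.2161) / (10) = -0.3314
  y = (0 - (-3)·-0.3314 - (-2)·-1.2161) / (8) = -0.4283
  z = (-9 - (2)·-0.3314 - (-3)·-0.4283) / (7) = -1.3746

(-0.3314, -0.4283, -1.3746)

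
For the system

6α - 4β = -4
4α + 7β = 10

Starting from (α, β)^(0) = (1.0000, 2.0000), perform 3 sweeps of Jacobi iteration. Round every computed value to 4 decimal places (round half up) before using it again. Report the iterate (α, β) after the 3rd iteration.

Iteration 1:
  α = (-4 - (-4)·2.0000) / (6) = 0.6667
  β = (10 - (4)·1.0000) / (7) = 0.8571
Iteration 2:
  α = (-4 - (-4)·0.8571) / (6) = -0.0953
  β = (10 - (4)·0.6667) / (7) = 1.0476
Iteration 3:
  α = (-4 - (-4)·1.0476) / (6) = 0.0317
  β = (10 - (4)·-0.0953) / (7) = 1.4830

(0.0317, 1.4830)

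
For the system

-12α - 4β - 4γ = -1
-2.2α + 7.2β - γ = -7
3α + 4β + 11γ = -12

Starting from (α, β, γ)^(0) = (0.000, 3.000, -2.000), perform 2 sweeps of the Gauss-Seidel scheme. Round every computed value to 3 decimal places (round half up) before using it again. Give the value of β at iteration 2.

-0.832

Iteration 1:
  α = (-1 - (-4)·3.000 - (-4)·-2.000) / (-12) = -0.250
  β = (-7 - (-2.2)·-0.250 - (-1)·-2.000) / (7.2) = -1.326
  γ = (-12 - (3)·-0.250 - (4)·-1.326) / (11) = -0.541
Iteration 2:
  α = (-1 - (-4)·-1.326 - (-4)·-0.541) / (-12) = 0.706
  β = (-7 - (-2.2)·0.706 - (-1)·-0.541) / (7.2) = -0.832
  γ = (-12 - (3)·0.706 - (4)·-0.832) / (11) = -0.981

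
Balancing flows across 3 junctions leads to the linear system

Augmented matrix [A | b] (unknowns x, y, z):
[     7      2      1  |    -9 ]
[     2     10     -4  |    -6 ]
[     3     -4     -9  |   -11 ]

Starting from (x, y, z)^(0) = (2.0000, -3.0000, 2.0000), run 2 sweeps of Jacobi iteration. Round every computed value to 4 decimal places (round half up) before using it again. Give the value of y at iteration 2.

0.8317

Iteration 1:
  x = (-9 - (2)·-3.0000 - (1)·2.0000) / (7) = -0.7143
  y = (-6 - (2)·2.0000 - (-4)·2.0000) / (10) = -0.2000
  z = (-11 - (3)·2.0000 - (-4)·-3.0000) / (-9) = 3.2222
Iteration 2:
  x = (-9 - (2)·-0.2000 - (1)·3.2222) / (7) = -1.6889
  y = (-6 - (2)·-0.7143 - (-4)·3.2222) / (10) = 0.8317
  z = (-11 - (3)·-0.7143 - (-4)·-0.2000) / (-9) = 1.0730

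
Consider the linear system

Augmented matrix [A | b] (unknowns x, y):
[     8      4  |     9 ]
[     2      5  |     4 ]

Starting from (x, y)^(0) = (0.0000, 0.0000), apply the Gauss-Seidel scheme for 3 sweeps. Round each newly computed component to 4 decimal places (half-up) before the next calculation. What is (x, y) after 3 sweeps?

(0.9150, 0.4340)

Iteration 1:
  x = (9 - (4)·0.0000) / (8) = 1.1250
  y = (4 - (2)·1.1250) / (5) = 0.3500
Iteration 2:
  x = (9 - (4)·0.3500) / (8) = 0.9500
  y = (4 - (2)·0.9500) / (5) = 0.4200
Iteration 3:
  x = (9 - (4)·0.4200) / (8) = 0.9150
  y = (4 - (2)·0.9150) / (5) = 0.4340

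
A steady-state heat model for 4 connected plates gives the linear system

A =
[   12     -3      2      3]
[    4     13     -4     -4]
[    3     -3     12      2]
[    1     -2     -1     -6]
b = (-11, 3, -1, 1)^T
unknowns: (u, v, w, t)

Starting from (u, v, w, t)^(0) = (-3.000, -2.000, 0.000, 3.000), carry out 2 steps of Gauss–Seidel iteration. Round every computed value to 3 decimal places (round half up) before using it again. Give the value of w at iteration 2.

Iteration 1:
  u = (-11 - (-3)·-2.000 - (2)·0.000 - (3)·3.000) / (12) = -2.167
  v = (3 - (4)·-2.167 - (-4)·0.000 - (-4)·3.000) / (13) = 1.821
  w = (-1 - (3)·-2.167 - (-3)·1.821 - (2)·3.000) / (12) = 0.414
  t = (1 - (1)·-2.167 - (-2)·1.821 - (-1)·0.414) / (-6) = -1.204
Iteration 2:
  u = (-11 - (-3)·1.821 - (2)·0.414 - (3)·-1.204) / (12) = -0.229
  v = (3 - (4)·-0.229 - (-4)·0.414 - (-4)·-1.204) / (13) = 0.058
  w = (-1 - (3)·-0.229 - (-3)·0.058 - (2)·-1.204) / (12) = 0.189
  t = (1 - (1)·-0.229 - (-2)·0.058 - (-1)·0.189) / (-6) = -0.256

0.189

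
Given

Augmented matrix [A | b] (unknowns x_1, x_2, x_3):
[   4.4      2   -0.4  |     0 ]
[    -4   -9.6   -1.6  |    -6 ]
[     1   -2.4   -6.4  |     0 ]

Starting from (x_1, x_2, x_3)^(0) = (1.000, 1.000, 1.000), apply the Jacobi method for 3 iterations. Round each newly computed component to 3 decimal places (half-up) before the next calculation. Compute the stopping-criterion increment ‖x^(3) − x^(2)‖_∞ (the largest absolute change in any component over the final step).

Iteration 1:
  x_1 = (0 - (2)·1.000 - (-0.4)·1.000) / (4.4) = -0.364
  x_2 = (-6 - (-4)·1.000 - (-1.6)·1.000) / (-9.6) = 0.042
  x_3 = (0 - (1)·1.000 - (-2.4)·1.000) / (-6.4) = -0.219
Iteration 2:
  x_1 = (0 - (2)·0.042 - (-0.4)·-0.219) / (4.4) = -0.039
  x_2 = (-6 - (-4)·-0.364 - (-1.6)·-0.219) / (-9.6) = 0.813
  x_3 = (0 - (1)·-0.364 - (-2.4)·0.042) / (-6.4) = -0.073
Iteration 3:
  x_1 = (0 - (2)·0.813 - (-0.4)·-0.073) / (4.4) = -0.376
  x_2 = (-6 - (-4)·-0.039 - (-1.6)·-0.073) / (-9.6) = 0.653
  x_3 = (0 - (1)·-0.039 - (-2.4)·0.813) / (-6.4) = -0.311
Change: (-0.337, -0.160, -0.238) → max |·| = 0.337

0.337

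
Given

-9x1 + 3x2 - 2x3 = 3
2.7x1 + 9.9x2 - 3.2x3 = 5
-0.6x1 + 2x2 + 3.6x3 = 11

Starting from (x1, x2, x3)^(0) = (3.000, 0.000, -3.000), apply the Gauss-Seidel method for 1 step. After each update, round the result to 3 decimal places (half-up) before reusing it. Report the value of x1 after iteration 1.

0.333

Iteration 1:
  x1 = (3 - (3)·0.000 - (-2)·-3.000) / (-9) = 0.333
  x2 = (5 - (2.7)·0.333 - (-3.2)·-3.000) / (9.9) = -0.555
  x3 = (11 - (-0.6)·0.333 - (2)·-0.555) / (3.6) = 3.419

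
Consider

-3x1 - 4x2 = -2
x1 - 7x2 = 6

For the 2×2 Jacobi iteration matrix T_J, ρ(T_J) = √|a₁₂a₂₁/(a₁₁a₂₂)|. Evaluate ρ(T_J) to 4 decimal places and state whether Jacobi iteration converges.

a₁₂a₂₁/(a₁₁a₂₂) = (-4)·(1) / ((-3)·(-7)) = -0.190476
ρ = √|-0.190476| = √0.190476 = 0.4364
ρ < 1, so Jacobi converges

0.4364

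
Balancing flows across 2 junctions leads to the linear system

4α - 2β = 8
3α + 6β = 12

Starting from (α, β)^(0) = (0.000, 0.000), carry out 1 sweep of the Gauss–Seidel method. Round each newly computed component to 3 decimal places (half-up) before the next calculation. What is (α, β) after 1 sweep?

(2.000, 1.000)

Iteration 1:
  α = (8 - (-2)·0.000) / (4) = 2.000
  β = (12 - (3)·2.000) / (6) = 1.000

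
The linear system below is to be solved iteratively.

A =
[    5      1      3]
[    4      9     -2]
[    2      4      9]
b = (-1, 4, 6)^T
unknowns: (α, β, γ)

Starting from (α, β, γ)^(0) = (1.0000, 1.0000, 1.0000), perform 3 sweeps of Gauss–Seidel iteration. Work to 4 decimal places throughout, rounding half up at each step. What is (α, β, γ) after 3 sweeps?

(-0.6329, 0.8249, 0.4407)

Iteration 1:
  α = (-1 - (1)·1.0000 - (3)·1.0000) / (5) = -1.0000
  β = (4 - (4)·-1.0000 - (-2)·1.0000) / (9) = 1.1111
  γ = (6 - (2)·-1.0000 - (4)·1.1111) / (9) = 0.3951
Iteration 2:
  α = (-1 - (1)·1.1111 - (3)·0.3951) / (5) = -0.6593
  β = (4 - (4)·-0.6593 - (-2)·0.3951) / (9) = 0.8253
  γ = (6 - (2)·-0.6593 - (4)·0.8253) / (9) = 0.4464
Iteration 3:
  α = (-1 - (1)·0.8253 - (3)·0.4464) / (5) = -0.6329
  β = (4 - (4)·-0.6329 - (-2)·0.4464) / (9) = 0.8249
  γ = (6 - (2)·-0.6329 - (4)·0.8249) / (9) = 0.4407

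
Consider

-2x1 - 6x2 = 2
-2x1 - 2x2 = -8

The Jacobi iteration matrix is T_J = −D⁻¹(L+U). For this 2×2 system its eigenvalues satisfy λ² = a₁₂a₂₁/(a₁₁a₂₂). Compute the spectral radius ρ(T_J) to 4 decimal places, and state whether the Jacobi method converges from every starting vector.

a₁₂a₂₁/(a₁₁a₂₂) = (-6)·(-2) / ((-2)·(-2)) = 3.000000
ρ = √|3.000000| = √3.000000 = 1.7321
ρ > 1, so Jacobi diverges

1.7321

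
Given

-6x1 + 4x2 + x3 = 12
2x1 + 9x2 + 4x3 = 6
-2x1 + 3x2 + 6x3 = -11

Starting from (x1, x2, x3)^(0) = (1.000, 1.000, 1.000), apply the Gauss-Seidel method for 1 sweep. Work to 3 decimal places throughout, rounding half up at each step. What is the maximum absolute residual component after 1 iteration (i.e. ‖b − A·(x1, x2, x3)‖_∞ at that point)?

Iteration 1:
  x1 = (12 - (4)·1.000 - (1)·1.000) / (-6) = -1.167
  x2 = (6 - (2)·-1.167 - (4)·1.000) / (9) = 0.482
  x3 = (-11 - (-2)·-1.167 - (3)·0.482) / (6) = -2.463
Residual b − A·x = (5.533, 13.848, -0.002); ∞-norm = 13.848

13.848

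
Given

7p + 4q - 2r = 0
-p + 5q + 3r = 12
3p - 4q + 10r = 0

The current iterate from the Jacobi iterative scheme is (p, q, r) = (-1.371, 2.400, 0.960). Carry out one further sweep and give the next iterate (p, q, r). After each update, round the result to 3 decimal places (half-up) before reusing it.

One sweep:
  p = (0 - (4)·2.400 - (-2)·0.960) / (7) = -1.097
  q = (12 - (-1)·-1.371 - (3)·0.960) / (5) = 1.550
  r = (0 - (3)·-1.371 - (-4)·2.400) / (10) = 1.371

(-1.097, 1.550, 1.371)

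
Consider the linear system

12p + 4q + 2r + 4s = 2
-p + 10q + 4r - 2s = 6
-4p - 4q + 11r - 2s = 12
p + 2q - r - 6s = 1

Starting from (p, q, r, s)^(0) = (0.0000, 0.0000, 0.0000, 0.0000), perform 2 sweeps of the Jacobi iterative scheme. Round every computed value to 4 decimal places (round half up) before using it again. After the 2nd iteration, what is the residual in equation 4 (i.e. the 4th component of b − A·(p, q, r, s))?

1.4808

Iteration 1:
  p = (2 - (4)·0.0000 - (2)·0.0000 - (4)·0.0000) / (12) = 0.1667
  q = (6 - (-1)·0.0000 - (4)·0.0000 - (-2)·0.0000) / (10) = 0.6000
  r = (12 - (-4)·0.0000 - (-4)·0.0000 - (-2)·0.0000) / (11) = 1.0909
  s = (1 - (1)·0.0000 - (2)·0.0000 - (-1)·0.0000) / (-6) = -0.1667
Iteration 2:
  p = (2 - (4)·0.6000 - (2)·1.0909 - (4)·-0.1667) / (12) = -0.1596
  q = (6 - (-1)·0.1667 - (4)·1.0909 - (-2)·-0.1667) / (10) = 0.1470
  r = (12 - (-4)·0.1667 - (-4)·0.6000 - (-2)·-0.1667) / (11) = 1.3394
  s = (1 - (1)·0.1667 - (2)·0.6000 - (-1)·1.0909) / (-6) = -0.1207
Residual b − A·x = (1.1312, -1.2286, -3.0252, 1.4808)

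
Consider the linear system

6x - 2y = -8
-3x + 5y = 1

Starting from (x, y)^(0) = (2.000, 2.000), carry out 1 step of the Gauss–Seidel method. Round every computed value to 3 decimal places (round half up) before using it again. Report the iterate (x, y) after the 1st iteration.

Iteration 1:
  x = (-8 - (-2)·2.000) / (6) = -0.667
  y = (1 - (-3)·-0.667) / (5) = -0.200

(-0.667, -0.200)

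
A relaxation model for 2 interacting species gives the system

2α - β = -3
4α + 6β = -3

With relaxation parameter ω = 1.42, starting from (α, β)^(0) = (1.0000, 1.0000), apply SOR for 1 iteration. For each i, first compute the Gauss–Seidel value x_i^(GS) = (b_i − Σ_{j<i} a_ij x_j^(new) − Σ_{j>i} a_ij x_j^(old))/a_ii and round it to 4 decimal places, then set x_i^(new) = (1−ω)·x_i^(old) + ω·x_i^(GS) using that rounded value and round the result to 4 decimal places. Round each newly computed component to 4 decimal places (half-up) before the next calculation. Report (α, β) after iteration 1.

Iteration 1:
  α: GS value = (-3 - (-1)·1.0000) / (2) = -1.0000;  α ← (1−ω)·1.0000 + ω·-1.0000 = -1.8400
  β: GS value = (-3 - (4)·-1.8400) / (6) = 0.7267;  β ← (1−ω)·1.0000 + ω·0.7267 = 0.6119

(-1.8400, 0.6119)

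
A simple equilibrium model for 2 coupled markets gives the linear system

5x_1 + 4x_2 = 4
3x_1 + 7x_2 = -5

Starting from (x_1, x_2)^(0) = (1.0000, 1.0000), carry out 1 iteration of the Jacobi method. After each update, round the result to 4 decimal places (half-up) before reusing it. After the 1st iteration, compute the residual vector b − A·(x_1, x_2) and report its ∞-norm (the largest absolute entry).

8.5716

Iteration 1:
  x_1 = (4 - (4)·1.0000) / (5) = 0.0000
  x_2 = (-5 - (3)·1.0000) / (7) = -1.1429
Residual b − A·x = (8.5716, 3.0003); ∞-norm = 8.5716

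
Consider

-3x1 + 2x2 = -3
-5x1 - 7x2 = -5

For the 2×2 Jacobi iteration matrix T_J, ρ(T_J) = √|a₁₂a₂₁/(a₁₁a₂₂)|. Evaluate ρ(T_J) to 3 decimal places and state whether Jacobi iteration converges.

a₁₂a₂₁/(a₁₁a₂₂) = (2)·(-5) / ((-3)·(-7)) = -0.476190
ρ = √|-0.476190| = √0.476190 = 0.690
ρ < 1, so Jacobi converges

0.690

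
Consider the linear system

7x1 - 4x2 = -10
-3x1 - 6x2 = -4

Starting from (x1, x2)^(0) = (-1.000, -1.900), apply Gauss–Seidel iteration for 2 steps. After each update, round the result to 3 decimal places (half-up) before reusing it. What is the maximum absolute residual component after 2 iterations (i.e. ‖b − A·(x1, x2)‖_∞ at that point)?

4.373

Iteration 1:
  x1 = (-10 - (-4)·-1.900) / (7) = -2.514
  x2 = (-4 - (-3)·-2.514) / (-6) = 1.924
Iteration 2:
  x1 = (-10 - (-4)·1.924) / (7) = -0.329
  x2 = (-4 - (-3)·-0.329) / (-6) = 0.831
Residual b − A·x = (-4.373, -0.001); ∞-norm = 4.373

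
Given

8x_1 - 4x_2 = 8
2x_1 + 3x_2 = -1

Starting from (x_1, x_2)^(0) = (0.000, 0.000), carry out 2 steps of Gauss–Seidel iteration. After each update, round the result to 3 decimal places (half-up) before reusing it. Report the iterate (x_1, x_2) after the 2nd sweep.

(0.500, -0.667)

Iteration 1:
  x_1 = (8 - (-4)·0.000) / (8) = 1.000
  x_2 = (-1 - (2)·1.000) / (3) = -1.000
Iteration 2:
  x_1 = (8 - (-4)·-1.000) / (8) = 0.500
  x_2 = (-1 - (2)·0.500) / (3) = -0.667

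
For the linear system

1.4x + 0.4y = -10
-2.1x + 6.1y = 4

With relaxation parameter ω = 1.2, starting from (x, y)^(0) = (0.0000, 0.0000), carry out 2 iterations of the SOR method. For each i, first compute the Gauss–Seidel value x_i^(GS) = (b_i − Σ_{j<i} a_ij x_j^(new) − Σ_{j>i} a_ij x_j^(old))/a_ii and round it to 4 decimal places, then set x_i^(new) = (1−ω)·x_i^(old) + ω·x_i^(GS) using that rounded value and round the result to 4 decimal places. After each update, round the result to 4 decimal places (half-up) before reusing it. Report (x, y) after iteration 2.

Iteration 1:
  x: GS value = (-10 - (0.4)·0.0000) / (1.4) = -7.1429;  x ← (1−ω)·0.0000 + ω·-7.1429 = -8.5715
  y: GS value = (4 - (-2.1)·-8.5715) / (6.1) = -2.2951;  y ← (1−ω)·0.0000 + ω·-2.2951 = -2.7541
Iteration 2:
  x: GS value = (-10 - (0.4)·-2.7541) / (1.4) = -6.3560;  x ← (1−ω)·-8.5715 + ω·-6.3560 = -5.9129
  y: GS value = (4 - (-2.1)·-5.9129) / (6.1) = -1.3799;  y ← (1−ω)·-2.7541 + ω·-1.3799 = -1.1051

(-5.9129, -1.1051)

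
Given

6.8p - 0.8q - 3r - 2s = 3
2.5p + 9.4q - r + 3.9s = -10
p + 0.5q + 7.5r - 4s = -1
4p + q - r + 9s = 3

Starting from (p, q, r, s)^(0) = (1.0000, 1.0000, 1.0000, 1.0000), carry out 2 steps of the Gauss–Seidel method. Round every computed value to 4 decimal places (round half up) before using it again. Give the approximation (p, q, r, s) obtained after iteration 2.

(0.3862, -1.1247, -0.1168, 0.2737)

Iteration 1:
  p = (3 - (-0.8)·1.0000 - (-3)·1.0000 - (-2)·1.0000) / (6.8) = 1.2941
  q = (-10 - (2.5)·1.2941 - (-1)·1.0000 - (3.9)·1.0000) / (9.4) = -1.7165
  r = (-1 - (1)·1.2941 - (0.5)·-1.7165 - (-4)·1.0000) / (7.5) = 0.3419
  s = (3 - (4)·1.2941 - (1)·-1.7165 - (-1)·0.3419) / (9) = -0.0131
Iteration 2:
  p = (3 - (-0.8)·-1.7165 - (-3)·0.3419 - (-2)·-0.0131) / (6.8) = 0.3862
  q = (-10 - (2.5)·0.3862 - (-1)·0.3419 - (3.9)·-0.0131) / (9.4) = -1.1247
  r = (-1 - (1)·0.3862 - (0.5)·-1.1247 - (-4)·-0.0131) / (7.5) = -0.1168
  s = (3 - (4)·0.3862 - (1)·-1.1247 - (-1)·-0.1168) / (9) = 0.2737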